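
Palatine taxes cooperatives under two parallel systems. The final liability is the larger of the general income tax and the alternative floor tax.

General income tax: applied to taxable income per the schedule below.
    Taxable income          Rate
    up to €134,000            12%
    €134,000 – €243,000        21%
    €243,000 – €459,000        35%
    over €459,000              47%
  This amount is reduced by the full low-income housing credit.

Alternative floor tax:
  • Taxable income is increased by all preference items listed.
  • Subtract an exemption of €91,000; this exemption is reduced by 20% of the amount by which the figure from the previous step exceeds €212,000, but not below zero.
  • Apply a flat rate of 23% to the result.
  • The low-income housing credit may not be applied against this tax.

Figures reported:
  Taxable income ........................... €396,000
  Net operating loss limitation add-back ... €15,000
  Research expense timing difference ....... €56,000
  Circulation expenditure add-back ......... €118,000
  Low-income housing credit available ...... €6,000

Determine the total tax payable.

Alternative floor tax:
  Adjusted income: €396,000 + €15,000 + €56,000 + €118,000 = €585,000
  Exemption: €91,000 − 20% × (€585,000 − €212,000) = €91,000 − €74,600 = €16,400
  Base: €585,000 − €16,400 = €568,600
  €568,600 × 23% = €130,778

General income tax:
  €134,000 × 12% = €16,080
  €109,000 × 21% = €22,890
  €153,000 × 35% = €53,550
  → €92,520
  Less low-income housing credit €6,000 → €86,520

€130,778 > €86,520, so the alternative floor tax is the binding amount.

€130,778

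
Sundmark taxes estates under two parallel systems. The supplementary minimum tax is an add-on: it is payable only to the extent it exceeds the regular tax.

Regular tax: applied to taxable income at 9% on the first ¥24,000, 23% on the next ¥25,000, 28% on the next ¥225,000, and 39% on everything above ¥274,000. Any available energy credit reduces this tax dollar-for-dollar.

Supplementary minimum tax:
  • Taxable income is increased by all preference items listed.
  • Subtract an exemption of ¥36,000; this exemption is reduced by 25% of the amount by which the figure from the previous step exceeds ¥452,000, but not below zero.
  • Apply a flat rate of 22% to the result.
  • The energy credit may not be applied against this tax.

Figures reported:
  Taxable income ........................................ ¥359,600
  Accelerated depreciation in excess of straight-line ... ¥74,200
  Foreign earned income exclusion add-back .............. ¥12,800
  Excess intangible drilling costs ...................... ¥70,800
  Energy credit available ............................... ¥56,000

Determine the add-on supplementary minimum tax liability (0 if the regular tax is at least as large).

Supplementary minimum tax:
  Adjusted income: ¥359,600 + ¥74,200 + ¥12,800 + ¥70,800 = ¥517,400
  Exemption: ¥36,000 − 25% × (¥517,400 − ¥452,000) = ¥36,000 − ¥16,350 = ¥19,650
  Base: ¥517,400 − ¥19,650 = ¥497,750
  ¥497,750 × 22% = ¥109,505

Regular tax:
  ¥24,000 × 9% = ¥2,160
  ¥25,000 × 23% = ¥5,750
  ¥225,000 × 28% = ¥63,000
  ¥85,600 × 39% = ¥33,384
  → ¥104,294
  Less energy credit ¥56,000 → ¥48,294

Excess of supplementary minimum tax over regular tax: ¥109,505 − ¥48,294 = ¥61,211.

¥61,211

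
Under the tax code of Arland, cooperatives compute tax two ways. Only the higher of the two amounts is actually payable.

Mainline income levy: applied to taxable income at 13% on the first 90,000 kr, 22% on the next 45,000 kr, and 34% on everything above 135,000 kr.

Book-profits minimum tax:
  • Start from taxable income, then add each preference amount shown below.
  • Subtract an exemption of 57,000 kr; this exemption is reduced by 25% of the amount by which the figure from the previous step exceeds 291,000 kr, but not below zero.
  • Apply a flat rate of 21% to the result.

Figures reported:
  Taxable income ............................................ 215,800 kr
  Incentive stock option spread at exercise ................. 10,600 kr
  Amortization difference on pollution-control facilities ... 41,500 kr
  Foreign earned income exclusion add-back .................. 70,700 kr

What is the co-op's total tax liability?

Mainline income levy:
  90,000 kr × 13% = 11,700 kr
  45,000 kr × 22% = 9,900 kr
  80,800 kr × 34% = 27,472 kr
  → 49,072 kr

Book-profits minimum tax:
  Adjusted income: 215,800 kr + 10,600 kr + 41,500 kr + 70,700 kr = 338,600 kr
  Exemption: 57,000 kr − 25% × (338,600 kr − 291,000 kr) = 57,000 kr − 11,900 kr = 45,100 kr
  Base: 338,600 kr − 45,100 kr = 293,500 kr
  293,500 kr × 21% = 61,635 kr

61,635 kr > 49,072 kr, so the book-profits minimum tax is the binding amount.

61,635 kr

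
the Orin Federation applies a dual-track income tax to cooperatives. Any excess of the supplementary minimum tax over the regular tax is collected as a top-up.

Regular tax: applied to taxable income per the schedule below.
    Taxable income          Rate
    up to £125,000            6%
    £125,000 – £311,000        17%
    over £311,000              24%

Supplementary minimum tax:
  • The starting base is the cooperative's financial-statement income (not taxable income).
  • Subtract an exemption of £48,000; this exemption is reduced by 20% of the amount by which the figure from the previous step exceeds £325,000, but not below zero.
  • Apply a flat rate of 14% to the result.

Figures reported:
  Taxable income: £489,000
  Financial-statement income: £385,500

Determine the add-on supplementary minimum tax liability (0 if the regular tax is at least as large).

£0

Regular tax:
  £125,000 × 6% = £7,500
  £186,000 × 17% = £31,620
  £178,000 × 24% = £42,720
  → £81,840

Supplementary minimum tax:
  Base (financial-statement income): £385,500
  Exemption: £48,000 − 20% × (£385,500 − £325,000) = £48,000 − £12,100 = £35,900
  Base: £385,500 − £35,900 = £349,600
  £349,600 × 14% = £48,944

£48,944 ≤ £81,840, so no add-on is due.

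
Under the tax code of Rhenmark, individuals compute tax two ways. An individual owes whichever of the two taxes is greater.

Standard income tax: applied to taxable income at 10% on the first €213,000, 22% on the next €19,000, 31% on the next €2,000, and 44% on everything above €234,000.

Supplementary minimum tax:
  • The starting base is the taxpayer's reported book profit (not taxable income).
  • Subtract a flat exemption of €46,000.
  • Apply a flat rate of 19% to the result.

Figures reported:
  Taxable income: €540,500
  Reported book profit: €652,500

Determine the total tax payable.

€160,960

Standard income tax:
  €213,000 × 10% = €21,300
  €19,000 × 22% = €4,180
  €2,000 × 31% = €620
  €306,500 × 44% = €134,860
  → €160,960

Supplementary minimum tax:
  Base (reported book profit): €652,500
  Less exemption €46,000 → base €606,500
  €606,500 × 19% = €115,235

€160,960 > €115,235, so the standard income tax governs.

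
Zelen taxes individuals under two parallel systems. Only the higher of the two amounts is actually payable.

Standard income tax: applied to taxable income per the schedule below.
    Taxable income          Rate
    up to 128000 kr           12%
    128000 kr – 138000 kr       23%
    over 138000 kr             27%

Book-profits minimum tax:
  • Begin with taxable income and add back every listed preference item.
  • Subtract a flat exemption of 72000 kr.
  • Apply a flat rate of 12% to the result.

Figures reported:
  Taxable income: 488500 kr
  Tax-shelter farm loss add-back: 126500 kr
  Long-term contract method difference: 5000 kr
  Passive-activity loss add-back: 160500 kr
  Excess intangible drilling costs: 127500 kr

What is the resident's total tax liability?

112295 kr

Book-profits minimum tax:
  Adjusted income: 488500 kr + 126500 kr + 5000 kr + 160500 kr + 127500 kr = 908000 kr
  Less exemption 72000 kr → base 836000 kr
  836000 kr × 12% = 100320 kr

Standard income tax:
  128000 kr × 12% = 15360 kr
  10000 kr × 23% = 2300 kr
  350500 kr × 27% = 94635 kr
  → 112295 kr

112295 kr > 100320 kr, so the standard income tax governs.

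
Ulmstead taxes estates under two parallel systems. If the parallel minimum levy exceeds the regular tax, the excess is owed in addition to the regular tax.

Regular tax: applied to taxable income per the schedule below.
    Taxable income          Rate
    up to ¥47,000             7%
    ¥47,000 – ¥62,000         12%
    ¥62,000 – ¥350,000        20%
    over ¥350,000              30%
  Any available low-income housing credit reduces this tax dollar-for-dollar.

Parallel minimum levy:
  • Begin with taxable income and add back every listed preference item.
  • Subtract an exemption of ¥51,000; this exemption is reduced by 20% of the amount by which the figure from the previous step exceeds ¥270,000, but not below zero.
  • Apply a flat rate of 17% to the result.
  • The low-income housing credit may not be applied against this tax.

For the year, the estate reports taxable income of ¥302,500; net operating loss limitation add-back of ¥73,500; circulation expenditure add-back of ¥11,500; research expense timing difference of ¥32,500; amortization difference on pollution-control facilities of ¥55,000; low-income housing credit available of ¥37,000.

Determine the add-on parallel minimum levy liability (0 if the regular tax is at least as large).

¥62,860

Parallel minimum levy:
  Adjusted income: ¥302,500 + ¥73,500 + ¥11,500 + ¥32,500 + ¥55,000 = ¥475,000
  Exemption: ¥51,000 − 20% × (¥475,000 − ¥270,000) = ¥51,000 − ¥41,000 = ¥10,000
  Base: ¥475,000 − ¥10,000 = ¥465,000
  ¥465,000 × 17% = ¥79,050

Regular tax:
  ¥47,000 × 7% = ¥3,290
  ¥15,000 × 12% = ¥1,800
  ¥240,500 × 20% = ¥48,100
  → ¥53,190
  Less low-income housing credit ¥37,000 → ¥16,190

Excess of parallel minimum levy over regular tax: ¥79,050 − ¥16,190 = ¥62,860.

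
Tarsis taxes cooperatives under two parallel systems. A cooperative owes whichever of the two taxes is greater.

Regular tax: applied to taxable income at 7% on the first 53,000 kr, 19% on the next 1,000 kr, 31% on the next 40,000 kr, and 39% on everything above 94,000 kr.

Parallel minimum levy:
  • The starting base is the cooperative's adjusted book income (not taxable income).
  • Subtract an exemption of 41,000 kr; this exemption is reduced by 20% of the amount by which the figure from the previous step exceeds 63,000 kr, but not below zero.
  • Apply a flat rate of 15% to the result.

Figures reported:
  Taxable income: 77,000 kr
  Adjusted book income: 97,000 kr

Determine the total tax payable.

Parallel minimum levy:
  Base (adjusted book income): 97,000 kr
  Exemption: 41,000 kr − 20% × (97,000 kr − 63,000 kr) = 41,000 kr − 6,800 kr = 34,200 kr
  Base: 97,000 kr − 34,200 kr = 62,800 kr
  62,800 kr × 15% = 9,420 kr

Regular tax:
  53,000 kr × 7% = 3,710 kr
  1,000 kr × 19% = 190 kr
  23,000 kr × 31% = 7,130 kr
  → 11,030 kr

11,030 kr > 9,420 kr, so the regular tax governs.

11,030 kr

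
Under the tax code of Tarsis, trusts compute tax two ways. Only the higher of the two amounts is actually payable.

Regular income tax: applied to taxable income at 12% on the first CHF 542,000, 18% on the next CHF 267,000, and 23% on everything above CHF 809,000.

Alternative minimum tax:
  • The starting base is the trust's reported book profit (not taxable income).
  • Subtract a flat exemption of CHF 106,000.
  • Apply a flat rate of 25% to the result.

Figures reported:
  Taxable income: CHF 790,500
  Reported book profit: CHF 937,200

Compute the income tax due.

Regular income tax:
  CHF 542,000 × 12% = CHF 65,040
  CHF 248,500 × 18% = CHF 44,730
  → CHF 109,770

Alternative minimum tax:
  Base (reported book profit): CHF 937,200
  Less exemption CHF 106,000 → base CHF 831,200
  CHF 831,200 × 25% = CHF 207,800

CHF 207,800 > CHF 109,770, so the alternative minimum tax is the binding amount.

CHF 207,800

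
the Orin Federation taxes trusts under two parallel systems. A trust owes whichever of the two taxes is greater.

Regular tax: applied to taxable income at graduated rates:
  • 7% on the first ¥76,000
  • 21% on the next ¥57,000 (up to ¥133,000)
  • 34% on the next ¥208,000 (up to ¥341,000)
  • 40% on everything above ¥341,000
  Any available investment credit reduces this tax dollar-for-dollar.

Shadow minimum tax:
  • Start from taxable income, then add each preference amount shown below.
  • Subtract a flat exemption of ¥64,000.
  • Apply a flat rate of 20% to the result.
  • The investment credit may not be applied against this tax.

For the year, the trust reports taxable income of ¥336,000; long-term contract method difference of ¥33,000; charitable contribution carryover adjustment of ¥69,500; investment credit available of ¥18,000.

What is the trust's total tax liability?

Shadow minimum tax:
  Adjusted income: ¥336,000 + ¥33,000 + ¥69,500 = ¥438,500
  Less exemption ¥64,000 → base ¥374,500
  ¥374,500 × 20% = ¥74,900

Regular tax:
  ¥76,000 × 7% = ¥5,320
  ¥57,000 × 21% = ¥11,970
  ¥203,000 × 34% = ¥69,020
  → ¥86,310
  Less investment credit ¥18,000 → ¥68,310

¥74,900 > ¥68,310, so the shadow minimum tax is the binding amount.

¥74,900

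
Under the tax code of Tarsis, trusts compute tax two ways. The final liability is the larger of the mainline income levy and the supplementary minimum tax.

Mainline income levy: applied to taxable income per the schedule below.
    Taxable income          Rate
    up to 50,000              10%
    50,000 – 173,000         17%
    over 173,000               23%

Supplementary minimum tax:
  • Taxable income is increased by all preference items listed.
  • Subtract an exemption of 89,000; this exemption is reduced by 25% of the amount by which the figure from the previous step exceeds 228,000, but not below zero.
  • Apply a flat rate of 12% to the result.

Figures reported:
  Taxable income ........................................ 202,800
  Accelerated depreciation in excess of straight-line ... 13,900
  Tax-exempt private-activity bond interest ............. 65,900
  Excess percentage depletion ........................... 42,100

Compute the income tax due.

Supplementary minimum tax:
  Adjusted income: 202,800 + 13,900 + 65,900 + 42,100 = 324,700
  Exemption: 89,000 − 25% × (324,700 − 228,000) = 89,000 − 24,175 = 64,825
  Base: 324,700 − 64,825 = 259,875
  259,875 × 12% = 31,185

Mainline income levy:
  50,000 × 10% = 5,000
  123,000 × 17% = 20,910
  29,800 × 23% = 6,854
  → 32,764

32,764 > 31,185, so the mainline income levy governs.

32,764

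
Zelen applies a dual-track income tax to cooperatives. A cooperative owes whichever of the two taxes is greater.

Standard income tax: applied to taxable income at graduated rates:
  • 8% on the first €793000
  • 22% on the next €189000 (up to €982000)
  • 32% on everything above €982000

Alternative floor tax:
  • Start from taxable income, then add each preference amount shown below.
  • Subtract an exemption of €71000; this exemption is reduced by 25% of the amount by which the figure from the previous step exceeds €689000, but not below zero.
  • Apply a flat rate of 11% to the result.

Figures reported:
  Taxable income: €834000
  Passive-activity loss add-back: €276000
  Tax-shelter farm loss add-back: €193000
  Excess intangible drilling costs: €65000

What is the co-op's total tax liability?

Alternative floor tax:
  Adjusted income: €834000 + €276000 + €193000 + €65000 = €1368000
  Exemption: 25% × (€1368000 − €689000) = €169750 ≥ €71000, so the exemption is fully phased out
  Base: €1368000 − €0 = €1368000
  €1368000 × 11% = €150480

Standard income tax:
  €793000 × 8% = €63440
  €41000 × 22% = €9020
  → €72460

€150480 > €72460, so the alternative floor tax is the binding amount.

€150480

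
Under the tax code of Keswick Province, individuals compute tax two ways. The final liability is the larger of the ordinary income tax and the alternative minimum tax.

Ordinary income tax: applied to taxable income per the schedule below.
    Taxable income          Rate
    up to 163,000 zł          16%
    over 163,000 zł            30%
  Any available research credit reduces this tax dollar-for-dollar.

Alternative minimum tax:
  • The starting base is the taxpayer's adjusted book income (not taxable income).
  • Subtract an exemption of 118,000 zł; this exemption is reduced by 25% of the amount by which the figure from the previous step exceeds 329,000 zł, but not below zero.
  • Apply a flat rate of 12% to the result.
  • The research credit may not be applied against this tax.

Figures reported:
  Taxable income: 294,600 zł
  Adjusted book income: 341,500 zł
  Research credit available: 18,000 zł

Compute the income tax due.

Ordinary income tax:
  163,000 zł × 16% = 26,080 zł
  131,600 zł × 30% = 39,480 zł
  → 65,560 zł
  Less research credit 18,000 zł → 47,560 zł

Alternative minimum tax:
  Base (adjusted book income): 341,500 zł
  Exemption: 118,000 zł − 25% × (341,500 zł − 329,000 zł) = 118,000 zł − 3,125 zł = 114,875 zł
  Base: 341,500 zł − 114,875 zł = 226,625 zł
  226,625 zł × 12% = 27,195 zł

47,560 zł > 27,195 zł, so the ordinary income tax governs.

47,560 zł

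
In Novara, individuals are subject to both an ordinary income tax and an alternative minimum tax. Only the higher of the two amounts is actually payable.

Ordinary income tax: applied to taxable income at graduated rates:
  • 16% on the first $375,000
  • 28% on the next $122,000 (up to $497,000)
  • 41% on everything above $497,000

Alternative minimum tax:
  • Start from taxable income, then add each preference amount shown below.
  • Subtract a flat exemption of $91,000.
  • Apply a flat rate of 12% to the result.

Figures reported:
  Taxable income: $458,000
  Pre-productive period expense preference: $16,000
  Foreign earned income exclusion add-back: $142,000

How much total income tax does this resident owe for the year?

$83,240

Alternative minimum tax:
  Adjusted income: $458,000 + $16,000 + $142,000 = $616,000
  Less exemption $91,000 → base $525,000
  $525,000 × 12% = $63,000

Ordinary income tax:
  $375,000 × 16% = $60,000
  $83,000 × 28% = $23,240
  → $83,240

$83,240 > $63,000, so the ordinary income tax governs.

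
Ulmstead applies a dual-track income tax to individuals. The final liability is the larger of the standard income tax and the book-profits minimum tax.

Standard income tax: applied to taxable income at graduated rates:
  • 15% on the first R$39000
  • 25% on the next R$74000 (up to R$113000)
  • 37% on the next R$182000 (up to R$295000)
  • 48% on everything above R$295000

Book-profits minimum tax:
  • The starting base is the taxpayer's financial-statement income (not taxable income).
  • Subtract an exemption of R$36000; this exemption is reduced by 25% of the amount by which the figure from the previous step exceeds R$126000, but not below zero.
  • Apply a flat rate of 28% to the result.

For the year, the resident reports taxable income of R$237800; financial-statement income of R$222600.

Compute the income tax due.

R$70526

Standard income tax:
  R$39000 × 15% = R$5850
  R$74000 × 25% = R$18500
  R$124800 × 37% = R$46176
  → R$70526

Book-profits minimum tax:
  Base (financial-statement income): R$222600
  Exemption: R$36000 − 25% × (R$222600 − R$126000) = R$36000 − R$24150 = R$11850
  Base: R$222600 − R$11850 = R$210750
  R$210750 × 28% = R$59010

R$70526 > R$59010, so the standard income tax governs.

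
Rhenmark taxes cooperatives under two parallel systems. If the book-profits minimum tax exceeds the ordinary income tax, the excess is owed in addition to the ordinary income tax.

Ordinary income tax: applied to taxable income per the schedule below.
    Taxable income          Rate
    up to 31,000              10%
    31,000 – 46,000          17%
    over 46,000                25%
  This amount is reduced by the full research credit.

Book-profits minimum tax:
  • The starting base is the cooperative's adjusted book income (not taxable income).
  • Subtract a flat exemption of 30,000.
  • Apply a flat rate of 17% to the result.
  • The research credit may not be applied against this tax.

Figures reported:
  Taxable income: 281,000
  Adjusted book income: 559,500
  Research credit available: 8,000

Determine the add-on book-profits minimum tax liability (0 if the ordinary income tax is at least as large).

33,615

Ordinary income tax:
  31,000 × 10% = 3,100
  15,000 × 17% = 2,550
  235,000 × 25% = 58,750
  → 64,400
  Less research credit 8,000 → 56,400

Book-profits minimum tax:
  Base (adjusted book income): 559,500
  Less exemption 30,000 → base 529,500
  529,500 × 17% = 90,015

Excess of book-profits minimum tax over ordinary income tax: 90,015 − 56,400 = 33,615.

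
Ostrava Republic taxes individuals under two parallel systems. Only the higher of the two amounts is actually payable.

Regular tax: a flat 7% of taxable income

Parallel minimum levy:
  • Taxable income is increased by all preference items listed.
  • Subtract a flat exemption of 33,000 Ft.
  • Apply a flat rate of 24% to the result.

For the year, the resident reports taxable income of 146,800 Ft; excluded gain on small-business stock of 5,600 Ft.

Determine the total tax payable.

28,656 Ft

Parallel minimum levy:
  Adjusted income: 146,800 Ft + 5,600 Ft = 152,400 Ft
  Less exemption 33,000 Ft → base 119,400 Ft
  119,400 Ft × 24% = 28,656 Ft

Regular tax:
  146,800 Ft × 7% = 10,276 Ft

28,656 Ft > 10,276 Ft, so the parallel minimum levy is the binding amount.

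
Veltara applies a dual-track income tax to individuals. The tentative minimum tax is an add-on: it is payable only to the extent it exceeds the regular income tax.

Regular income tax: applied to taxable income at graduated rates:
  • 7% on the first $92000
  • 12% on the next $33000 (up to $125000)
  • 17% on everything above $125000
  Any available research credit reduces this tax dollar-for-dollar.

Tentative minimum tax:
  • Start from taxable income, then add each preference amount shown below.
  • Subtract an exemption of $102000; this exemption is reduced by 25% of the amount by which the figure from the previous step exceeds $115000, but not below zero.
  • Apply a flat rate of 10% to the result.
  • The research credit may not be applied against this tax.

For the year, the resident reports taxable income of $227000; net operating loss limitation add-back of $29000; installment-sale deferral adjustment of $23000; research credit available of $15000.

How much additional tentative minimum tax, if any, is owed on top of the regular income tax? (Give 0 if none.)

Regular income tax:
  $92000 × 7% = $6440
  $33000 × 12% = $3960
  $102000 × 17% = $17340
  → $27740
  Less research credit $15000 → $12740

Tentative minimum tax:
  Adjusted income: $227000 + $29000 + $23000 = $279000
  Exemption: $102000 − 25% × ($279000 − $115000) = $102000 − $41000 = $61000
  Base: $279000 − $61000 = $218000
  $218000 × 10% = $21800

Excess of tentative minimum tax over regular income tax: $21800 − $12740 = $9060.

$9060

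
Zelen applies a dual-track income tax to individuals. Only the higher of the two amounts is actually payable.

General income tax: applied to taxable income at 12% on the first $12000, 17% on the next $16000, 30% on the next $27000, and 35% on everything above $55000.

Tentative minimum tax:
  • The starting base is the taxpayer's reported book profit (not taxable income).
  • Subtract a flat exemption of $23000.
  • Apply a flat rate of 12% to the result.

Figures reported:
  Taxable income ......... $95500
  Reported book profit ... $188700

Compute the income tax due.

$26435

General income tax:
  $12000 × 12% = $1440
  $16000 × 17% = $2720
  $27000 × 30% = $8100
  $40500 × 35% = $14175
  → $26435

Tentative minimum tax:
  Base (reported book profit): $188700
  Less exemption $23000 → base $165700
  $165700 × 12% = $19884

$26435 > $19884, so the general income tax governs.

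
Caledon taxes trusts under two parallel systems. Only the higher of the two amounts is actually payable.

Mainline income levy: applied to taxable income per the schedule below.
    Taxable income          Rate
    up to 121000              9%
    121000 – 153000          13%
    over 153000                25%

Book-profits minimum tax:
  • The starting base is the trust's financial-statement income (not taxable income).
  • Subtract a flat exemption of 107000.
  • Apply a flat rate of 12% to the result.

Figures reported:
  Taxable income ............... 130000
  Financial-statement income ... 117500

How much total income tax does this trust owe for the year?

12060

Book-profits minimum tax:
  Base (financial-statement income): 117500
  Less exemption 107000 → base 10500
  10500 × 12% = 1260

Mainline income levy:
  121000 × 9% = 10890
  9000 × 13% = 1170
  → 12060

12060 > 1260, so the mainline income levy governs.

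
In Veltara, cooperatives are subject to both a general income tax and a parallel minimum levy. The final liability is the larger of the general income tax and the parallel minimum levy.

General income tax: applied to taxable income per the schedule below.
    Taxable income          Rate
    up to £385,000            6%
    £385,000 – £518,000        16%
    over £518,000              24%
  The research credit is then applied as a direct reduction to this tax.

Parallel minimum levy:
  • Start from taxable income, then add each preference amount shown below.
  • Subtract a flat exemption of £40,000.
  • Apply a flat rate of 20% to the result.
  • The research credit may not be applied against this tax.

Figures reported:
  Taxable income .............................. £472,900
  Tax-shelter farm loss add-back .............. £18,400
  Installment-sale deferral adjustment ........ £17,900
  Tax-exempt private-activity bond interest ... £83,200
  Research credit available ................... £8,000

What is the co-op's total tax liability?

£110,480

General income tax:
  £385,000 × 6% = £23,100
  £87,900 × 16% = £14,064
  → £37,164
  Less research credit £8,000 → £29,164

Parallel minimum levy:
  Adjusted income: £472,900 + £18,400 + £17,900 + £83,200 = £592,400
  Less exemption £40,000 → base £552,400
  £552,400 × 20% = £110,480

£110,480 > £29,164, so the parallel minimum levy is the binding amount.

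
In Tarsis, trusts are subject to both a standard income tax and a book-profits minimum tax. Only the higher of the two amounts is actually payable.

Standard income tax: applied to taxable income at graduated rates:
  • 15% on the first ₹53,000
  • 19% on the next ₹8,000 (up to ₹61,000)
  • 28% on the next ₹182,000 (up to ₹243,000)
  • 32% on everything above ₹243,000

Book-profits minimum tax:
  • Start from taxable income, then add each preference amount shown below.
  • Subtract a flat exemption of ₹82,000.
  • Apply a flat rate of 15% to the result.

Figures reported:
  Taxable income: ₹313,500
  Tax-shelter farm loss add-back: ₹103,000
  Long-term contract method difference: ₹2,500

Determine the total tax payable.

Book-profits minimum tax:
  Adjusted income: ₹313,500 + ₹103,000 + ₹2,500 = ₹419,000
  Less exemption ₹82,000 → base ₹337,000
  ₹337,000 × 15% = ₹50,550

Standard income tax:
  ₹53,000 × 15% = ₹7,950
  ₹8,000 × 19% = ₹1,520
  ₹182,000 × 28% = ₹50,960
  ₹70,500 × 32% = ₹22,560
  → ₹82,990

₹82,990 > ₹50,550, so the standard income tax governs.

₹82,990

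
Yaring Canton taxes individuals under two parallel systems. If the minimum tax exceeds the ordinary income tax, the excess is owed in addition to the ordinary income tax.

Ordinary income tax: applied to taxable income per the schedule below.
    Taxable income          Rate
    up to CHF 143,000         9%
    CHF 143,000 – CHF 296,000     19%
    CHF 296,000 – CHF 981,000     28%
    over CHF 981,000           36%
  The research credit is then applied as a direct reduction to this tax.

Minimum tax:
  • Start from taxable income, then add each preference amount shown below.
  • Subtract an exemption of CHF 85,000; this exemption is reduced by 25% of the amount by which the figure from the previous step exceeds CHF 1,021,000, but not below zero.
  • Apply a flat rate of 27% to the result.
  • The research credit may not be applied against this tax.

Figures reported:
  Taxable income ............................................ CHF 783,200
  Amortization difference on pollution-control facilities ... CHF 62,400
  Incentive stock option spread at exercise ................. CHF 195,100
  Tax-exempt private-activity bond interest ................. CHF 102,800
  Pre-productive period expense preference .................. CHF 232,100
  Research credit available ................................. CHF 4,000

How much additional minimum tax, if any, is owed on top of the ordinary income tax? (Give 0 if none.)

CHF 197,056

Ordinary income tax:
  CHF 143,000 × 9% = CHF 12,870
  CHF 153,000 × 19% = CHF 29,070
  CHF 487,200 × 28% = CHF 136,416
  → CHF 178,356
  Less research credit CHF 4,000 → CHF 174,356

Minimum tax:
  Adjusted income: CHF 783,200 + CHF 62,400 + CHF 195,100 + CHF 102,800 + CHF 232,100 = CHF 1,375,600
  Exemption: 25% × (CHF 1,375,600 − CHF 1,021,000) = CHF 88,650 ≥ CHF 85,000, so the exemption is fully phased out
  Base: CHF 1,375,600 − CHF 0 = CHF 1,375,600
  CHF 1,375,600 × 27% = CHF 371,412

Excess of minimum tax over ordinary income tax: CHF 371,412 − CHF 174,356 = CHF 197,056.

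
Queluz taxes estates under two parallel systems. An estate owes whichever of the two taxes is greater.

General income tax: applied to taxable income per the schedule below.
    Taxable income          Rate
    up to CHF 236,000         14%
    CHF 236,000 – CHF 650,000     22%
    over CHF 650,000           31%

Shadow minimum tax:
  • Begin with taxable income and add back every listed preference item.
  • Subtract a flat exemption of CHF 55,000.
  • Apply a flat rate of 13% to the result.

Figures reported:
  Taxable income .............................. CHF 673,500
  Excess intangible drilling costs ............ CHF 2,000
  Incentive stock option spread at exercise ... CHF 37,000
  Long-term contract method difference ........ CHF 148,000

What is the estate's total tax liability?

CHF 131,405

General income tax:
  CHF 236,000 × 14% = CHF 33,040
  CHF 414,000 × 22% = CHF 91,080
  CHF 23,500 × 31% = CHF 7,285
  → CHF 131,405

Shadow minimum tax:
  Adjusted income: CHF 673,500 + CHF 2,000 + CHF 37,000 + CHF 148,000 = CHF 860,500
  Less exemption CHF 55,000 → base CHF 805,500
  CHF 805,500 × 13% = CHF 104,715

CHF 131,405 > CHF 104,715, so the general income tax governs.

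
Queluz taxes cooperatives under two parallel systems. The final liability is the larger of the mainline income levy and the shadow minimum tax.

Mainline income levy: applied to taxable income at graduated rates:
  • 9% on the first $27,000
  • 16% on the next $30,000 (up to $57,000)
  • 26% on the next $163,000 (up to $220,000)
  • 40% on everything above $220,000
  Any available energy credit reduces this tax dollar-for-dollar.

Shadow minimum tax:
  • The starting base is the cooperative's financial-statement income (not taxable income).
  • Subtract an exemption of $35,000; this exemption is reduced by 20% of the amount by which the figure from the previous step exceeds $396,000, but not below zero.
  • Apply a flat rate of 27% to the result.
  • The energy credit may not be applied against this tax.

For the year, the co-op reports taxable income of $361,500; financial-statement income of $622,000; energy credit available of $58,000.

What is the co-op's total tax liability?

Mainline income levy:
  $27,000 × 9% = $2,430
  $30,000 × 16% = $4,800
  $163,000 × 26% = $42,380
  $141,500 × 40% = $56,600
  → $106,210
  Less energy credit $58,000 → $48,210

Shadow minimum tax:
  Base (financial-statement income): $622,000
  Exemption: 20% × ($622,000 − $396,000) = $45,200 ≥ $35,000, so the exemption is fully phased out
  Base: $622,000 − $0 = $622,000
  $622,000 × 27% = $167,940

$167,940 > $48,210, so the shadow minimum tax is the binding amount.

$167,940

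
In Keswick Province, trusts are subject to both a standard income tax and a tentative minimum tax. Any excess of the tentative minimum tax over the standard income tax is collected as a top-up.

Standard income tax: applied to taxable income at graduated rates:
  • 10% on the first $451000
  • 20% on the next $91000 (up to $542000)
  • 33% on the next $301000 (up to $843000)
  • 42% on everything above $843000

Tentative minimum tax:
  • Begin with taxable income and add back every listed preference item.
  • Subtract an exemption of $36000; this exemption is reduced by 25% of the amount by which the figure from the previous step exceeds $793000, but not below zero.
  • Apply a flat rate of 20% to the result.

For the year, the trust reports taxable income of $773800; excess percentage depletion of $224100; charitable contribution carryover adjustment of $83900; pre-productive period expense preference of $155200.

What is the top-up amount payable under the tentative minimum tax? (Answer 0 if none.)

Standard income tax:
  $451000 × 10% = $45100
  $91000 × 20% = $18200
  $231800 × 33% = $76494
  → $139794

Tentative minimum tax:
  Adjusted income: $773800 + $224100 + $83900 + $155200 = $1237000
  Exemption: 25% × ($1237000 − $793000) = $111000 ≥ $36000, so the exemption is fully phased out
  Base: $1237000 − $0 = $1237000
  $1237000 × 20% = $247400

Excess of tentative minimum tax over standard income tax: $247400 − $139794 = $107606.

$107606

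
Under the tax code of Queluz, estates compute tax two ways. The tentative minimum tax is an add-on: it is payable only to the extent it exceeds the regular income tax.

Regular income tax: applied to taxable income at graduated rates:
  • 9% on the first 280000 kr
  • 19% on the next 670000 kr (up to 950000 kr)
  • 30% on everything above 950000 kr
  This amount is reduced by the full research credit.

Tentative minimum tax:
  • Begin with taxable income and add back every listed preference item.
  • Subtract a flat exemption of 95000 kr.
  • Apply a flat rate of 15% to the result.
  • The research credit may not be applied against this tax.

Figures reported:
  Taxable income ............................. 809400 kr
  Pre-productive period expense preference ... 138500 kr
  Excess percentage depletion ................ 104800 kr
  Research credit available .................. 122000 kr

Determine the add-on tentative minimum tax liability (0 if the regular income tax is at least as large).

139869 kr

Tentative minimum tax:
  Adjusted income: 809400 kr + 138500 kr + 104800 kr = 1052700 kr
  Less exemption 95000 kr → base 957700 kr
  957700 kr × 15% = 143655 kr

Regular income tax:
  280000 kr × 9% = 25200 kr
  529400 kr × 19% = 100586 kr
  → 125786 kr
  Less research credit 122000 kr → 3786 kr

Excess of tentative minimum tax over regular income tax: 143655 kr − 3786 kr = 139869 kr.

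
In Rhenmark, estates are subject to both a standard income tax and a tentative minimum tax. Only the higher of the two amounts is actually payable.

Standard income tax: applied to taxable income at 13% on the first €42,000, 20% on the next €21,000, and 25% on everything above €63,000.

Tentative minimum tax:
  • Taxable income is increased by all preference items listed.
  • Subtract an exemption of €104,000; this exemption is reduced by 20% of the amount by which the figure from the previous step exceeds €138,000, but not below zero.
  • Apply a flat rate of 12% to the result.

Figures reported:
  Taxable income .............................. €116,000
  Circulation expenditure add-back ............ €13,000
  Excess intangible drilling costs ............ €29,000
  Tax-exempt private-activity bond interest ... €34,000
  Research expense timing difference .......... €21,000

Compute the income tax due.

Tentative minimum tax:
  Adjusted income: €116,000 + €13,000 + €29,000 + €34,000 + €21,000 = €213,000
  Exemption: €104,000 − 20% × (€213,000 − €138,000) = €104,000 − €15,000 = €89,000
  Base: €213,000 − €89,000 = €124,000
  €124,000 × 12% = €14,880

Standard income tax:
  €42,000 × 13% = €5,460
  €21,000 × 20% = €4,200
  €53,000 × 25% = €13,250
  → €22,910

€22,910 > €14,880, so the standard income tax governs.

€22,910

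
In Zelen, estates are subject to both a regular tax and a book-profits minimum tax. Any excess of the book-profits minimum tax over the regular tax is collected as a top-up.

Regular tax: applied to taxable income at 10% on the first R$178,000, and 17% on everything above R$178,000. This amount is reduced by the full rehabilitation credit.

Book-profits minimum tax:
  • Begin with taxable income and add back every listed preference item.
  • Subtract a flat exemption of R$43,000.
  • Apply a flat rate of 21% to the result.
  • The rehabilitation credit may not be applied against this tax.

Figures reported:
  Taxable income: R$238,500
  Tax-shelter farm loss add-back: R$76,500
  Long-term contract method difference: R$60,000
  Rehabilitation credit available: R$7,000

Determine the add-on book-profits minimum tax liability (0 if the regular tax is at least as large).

R$48,635

Book-profits minimum tax:
  Adjusted income: R$238,500 + R$76,500 + R$60,000 = R$375,000
  Less exemption R$43,000 → base R$332,000
  R$332,000 × 21% = R$69,720

Regular tax:
  R$178,000 × 10% = R$17,800
  R$60,500 × 17% = R$10,285
  → R$28,085
  Less rehabilitation credit R$7,000 → R$21,085

Excess of book-profits minimum tax over regular tax: R$69,720 − R$21,085 = R$48,635.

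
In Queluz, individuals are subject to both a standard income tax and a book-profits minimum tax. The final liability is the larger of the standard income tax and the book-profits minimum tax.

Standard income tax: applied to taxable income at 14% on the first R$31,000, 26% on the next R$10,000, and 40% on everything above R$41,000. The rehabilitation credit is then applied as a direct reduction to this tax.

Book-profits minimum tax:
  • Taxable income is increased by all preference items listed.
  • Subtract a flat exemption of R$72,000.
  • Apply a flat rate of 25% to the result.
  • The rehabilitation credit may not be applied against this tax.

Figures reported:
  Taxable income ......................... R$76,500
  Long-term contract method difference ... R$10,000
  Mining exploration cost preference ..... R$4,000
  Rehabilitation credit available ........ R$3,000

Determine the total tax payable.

Standard income tax:
  R$31,000 × 14% = R$4,340
  R$10,000 × 26% = R$2,600
  R$35,500 × 40% = R$14,200
  → R$21,140
  Less rehabilitation credit R$3,000 → R$18,140

Book-profits minimum tax:
  Adjusted income: R$76,500 + R$10,000 + R$4,000 = R$90,500
  Less exemption R$72,000 → base R$18,500
  R$18,500 × 25% = R$4,625

R$18,140 > R$4,625, so the standard income tax governs.

R$18,140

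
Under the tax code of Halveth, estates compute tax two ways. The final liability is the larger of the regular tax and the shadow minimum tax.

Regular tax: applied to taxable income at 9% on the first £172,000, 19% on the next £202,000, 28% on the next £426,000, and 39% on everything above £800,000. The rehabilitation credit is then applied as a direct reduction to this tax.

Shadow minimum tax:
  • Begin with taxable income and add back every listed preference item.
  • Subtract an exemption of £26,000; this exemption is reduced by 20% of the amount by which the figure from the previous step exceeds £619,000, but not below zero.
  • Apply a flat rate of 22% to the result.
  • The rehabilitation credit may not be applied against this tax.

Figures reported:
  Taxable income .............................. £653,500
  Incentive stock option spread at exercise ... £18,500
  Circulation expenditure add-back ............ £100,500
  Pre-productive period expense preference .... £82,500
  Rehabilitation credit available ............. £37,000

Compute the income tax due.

£188,100

Shadow minimum tax:
  Adjusted income: £653,500 + £18,500 + £100,500 + £82,500 = £855,000
  Exemption: 20% × (£855,000 − £619,000) = £47,200 ≥ £26,000, so the exemption is fully phased out
  Base: £855,000 − £0 = £855,000
  £855,000 × 22% = £188,100

Regular tax:
  £172,000 × 9% = £15,480
  £202,000 × 19% = £38,380
  £279,500 × 28% = £78,260
  → £132,120
  Less rehabilitation credit £37,000 → £95,120

£188,100 > £95,120, so the shadow minimum tax is the binding amount.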